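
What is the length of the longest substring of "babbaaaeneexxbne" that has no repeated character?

4

[b] len 1
[b, a] len 2
[a, b] len 2
[b] len 1
[b, a] len 2
[a] len 1
[a] len 1
[a, e] len 2
[a, e, n] len 3
[n, e] len 2
[e] len 1
[e, x] len 2
[x] len 1
[x, b] len 2
[x, b, n] len 3
[x, b, n, e] len 4
Longest all-distinct length: 4.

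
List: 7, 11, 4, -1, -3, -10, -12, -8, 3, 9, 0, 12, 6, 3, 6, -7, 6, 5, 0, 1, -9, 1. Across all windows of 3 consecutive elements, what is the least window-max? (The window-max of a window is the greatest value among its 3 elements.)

(7, 11, 4) → max 11
(11, 4, -1) → max 11
(4, -1, -3) → max 4
(-1, -3, -10) → max -1
(-3, -10, -12) → max -3
(-10, -12, -8) → max -8
(-12, -8, 3) → max 3
(-8, 3, 9) → max 9
(3, 9, 0) → max 9
(9, 0, 12) → max 12
(0, 12, 6) → max 12
(12, 6, 3) → max 12
(6, 3, 6) → max 6
(3, 6, -7) → max 6
(6, -7, 6) → max 6
(-7, 6, 5) → max 6
(6, 5, 0) → max 6
(5, 0, 1) → max 5
(0, 1, -9) → max 1
(1, -9, 1) → max 1
Least of these is -8.

-8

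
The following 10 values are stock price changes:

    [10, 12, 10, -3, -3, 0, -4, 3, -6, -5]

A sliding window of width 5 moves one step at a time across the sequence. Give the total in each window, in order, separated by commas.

10 12 10 -3 -3 → sum 26
12 10 -3 -3 0 → sum 16
10 -3 -3 0 -4 → sum 0
-3 -3 0 -4 3 → sum -7
-3 0 -4 3 -6 → sum -10
0 -4 3 -6 -5 → sum -12

26, 16, 0, -7, -10, -12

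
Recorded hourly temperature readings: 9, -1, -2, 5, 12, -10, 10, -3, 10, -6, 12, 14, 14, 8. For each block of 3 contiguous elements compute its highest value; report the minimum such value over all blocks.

5

[9, -1, -2] → max 9
[-1, -2, 5] → max 5
[-2, 5, 12] → max 12
[5, 12, -10] → max 12
[12, -10, 10] → max 12
[-10, 10, -3] → max 10
[10, -3, 10] → max 10
[-3, 10, -6] → max 10
[10, -6, 12] → max 12
[-6, 12, 14] → max 14
[12, 14, 14] → max 14
[14, 14, 8] → max 14
Minimum of these is 5.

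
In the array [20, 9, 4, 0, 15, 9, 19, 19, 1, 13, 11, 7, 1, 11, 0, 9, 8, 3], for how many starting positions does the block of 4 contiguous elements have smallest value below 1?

8

20 9 4 0 → min 0  < 1 ✓
9 4 0 15 → min 0  < 1 ✓
4 0 15 9 → min 0  < 1 ✓
0 15 9 19 → min 0  < 1 ✓
15 9 19 19 → min 9
9 19 19 1 → min 1
19 19 1 13 → min 1
19 1 13 11 → min 1
1 13 11 7 → min 1
13 11 7 1 → min 1
11 7 1 11 → min 1
7 1 11 0 → min 0  < 1 ✓
1 11 0 9 → min 0  < 1 ✓
11 0 9 8 → min 0  < 1 ✓
0 9 8 3 → min 0  < 1 ✓
8 windows satisfy the condition.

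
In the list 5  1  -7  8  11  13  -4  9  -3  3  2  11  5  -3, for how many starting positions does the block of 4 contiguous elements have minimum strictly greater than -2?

1

5 1 -7 8 → min -7
1 -7 8 11 → min -7
-7 8 11 13 → min -7
8 11 13 -4 → min -4
11 13 -4 9 → min -4
13 -4 9 -3 → min -4
-4 9 -3 3 → min -4
9 -3 3 2 → min -3
-3 3 2 11 → min -3
3 2 11 5 → min 2  > -2 ✓
2 11 5 -3 → min -3
1 window satisfy the condition.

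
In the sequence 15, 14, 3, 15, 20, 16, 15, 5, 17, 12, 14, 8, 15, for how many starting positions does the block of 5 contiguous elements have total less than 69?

6

[15, 14, 3, 15, 20] → sum 67  < 69 ✓
[14, 3, 15, 20, 16] → sum 68  < 69 ✓
[3, 15, 20, 16, 15] → sum 69
[15, 20, 16, 15, 5] → sum 71
[20, 16, 15, 5, 17] → sum 73
[16, 15, 5, 17, 12] → sum 65  < 69 ✓
[15, 5, 17, 12, 14] → sum 63  < 69 ✓
[5, 17, 12, 14, 8] → sum 56  < 69 ✓
[17, 12, 14, 8, 15] → sum 66  < 69 ✓
6 windows satisfy the condition.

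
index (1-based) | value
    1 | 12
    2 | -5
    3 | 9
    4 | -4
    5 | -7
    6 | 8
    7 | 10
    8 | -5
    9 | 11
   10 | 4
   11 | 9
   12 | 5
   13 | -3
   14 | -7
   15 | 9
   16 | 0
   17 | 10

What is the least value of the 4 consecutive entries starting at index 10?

Elements at indices 10..13: 4, 9, 5, -3
min(4, 9, 5, -3) = -3

-3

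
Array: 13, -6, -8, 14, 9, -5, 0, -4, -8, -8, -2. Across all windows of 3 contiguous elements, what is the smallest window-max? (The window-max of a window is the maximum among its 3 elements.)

-4

Each size-3 window and its max:
[13, -6, -8] → max 13
[-6, -8, 14] → max 14
[-8, 14, 9] → max 14
[14, 9, -5] → max 14
[9, -5, 0] → max 9
[-5, 0, -4] → max 0
[0, -4, -8] → max 0
[-4, -8, -8] → max -4
[-8, -8, -2] → max -2
Smallest of these is -4.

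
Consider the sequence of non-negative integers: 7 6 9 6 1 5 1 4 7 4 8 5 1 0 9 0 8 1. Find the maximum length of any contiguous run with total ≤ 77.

17

Extend to the right; shrink from the left whenever the sum exceeds 77:
[7] sum 7 len 1
[7, 6] sum 13 len 2
[7, 6, 9] sum 22 len 3
[7, 6, 9, 6] sum 28 len 4
[7, 6, 9, 6, 1] sum 29 len 5
[7, 6, 9, 6, 1, 5] sum 34 len 6
[7, 6, 9, 6, 1, 5, 1] sum 35 len 7
[7, 6, 9, 6, 1, 5, 1, 4] sum 39 len 8
[7, 6, 9, 6, 1, 5, 1, 4, 7] sum 46 len 9
[7, 6, 9, 6, 1, 5, 1, 4, 7, 4] sum 50 len 10
[7, 6, 9, 6, 1, 5, 1, 4, 7, 4, 8] sum 58 len 11
[7, 6, 9, 6, 1, 5, 1, 4, 7, 4, 8, 5] sum 63 len 12
[7, 6, 9, 6, 1, 5, 1, 4, 7, 4, 8, 5, 1] sum 64 len 13
[7, 6, 9, 6, 1, 5, 1, 4, 7, 4, 8, 5, 1, 0] sum 64 len 14
[7, 6, 9, 6, 1, 5, 1, 4, 7, 4, 8, 5, 1, 0, 9] sum 73 len 15
[7, 6, 9, 6, 1, 5, 1, 4, 7, 4, 8, 5, 1, 0, 9, 0] sum 73 len 16
[6, 9, 6, 1, 5, 1, 4, 7, 4, 8, 5, 1, 0, 9, 0, 8] sum 74 len 16
[6, 9, 6, 1, 5, 1, 4, 7, 4, 8, 5, 1, 0, 9, 0, 8, 1] sum 75 len 17
Longest length seen: 17.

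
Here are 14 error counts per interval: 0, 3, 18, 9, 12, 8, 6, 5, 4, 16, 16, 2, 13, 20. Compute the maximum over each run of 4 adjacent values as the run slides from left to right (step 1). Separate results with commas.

[0, 3, 18, 9] → max 18
[3, 18, 9, 12] → max 18
[18, 9, 12, 8] → max 18
[9, 12, 8, 6] → max 12
[12, 8, 6, 5] → max 12
[8, 6, 5, 4] → max 8
[6, 5, 4, 16] → max 16
[5, 4, 16, 16] → max 16
[4, 16, 16, 2] → max 16
[16, 16, 2, 13] → max 16
[16, 2, 13, 20] → max 20

18, 18, 18, 12, 12, 8, 16, 16, 16, 16, 20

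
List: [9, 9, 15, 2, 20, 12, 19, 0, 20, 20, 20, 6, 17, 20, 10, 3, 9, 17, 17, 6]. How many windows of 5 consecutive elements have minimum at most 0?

[9, 9, 15, 2, 20] → min 2
[9, 15, 2, 20, 12] → min 2
[15, 2, 20, 12, 19] → min 2
[2, 20, 12, 19, 0] → min 0  ≤ 0 ✓
[20, 12, 19, 0, 20] → min 0  ≤ 0 ✓
[12, 19, 0, 20, 20] → min 0  ≤ 0 ✓
[19, 0, 20, 20, 20] → min 0  ≤ 0 ✓
[0, 20, 20, 20, 6] → min 0  ≤ 0 ✓
[20, 20, 20, 6, 17] → min 6
[20, 20, 6, 17, 20] → min 6
[20, 6, 17, 20, 10] → min 6
[6, 17, 20, 10, 3] → min 3
[17, 20, 10, 3, 9] → min 3
[20, 10, 3, 9, 17] → min 3
[10, 3, 9, 17, 17] → min 3
[3, 9, 17, 17, 6] → min 3
5 windows satisfy the condition.

5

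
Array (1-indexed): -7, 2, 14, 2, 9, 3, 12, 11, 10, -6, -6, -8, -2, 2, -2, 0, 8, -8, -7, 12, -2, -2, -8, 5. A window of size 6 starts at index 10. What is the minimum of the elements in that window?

-8

Elements at indices 10..15: -6, -6, -8, -2, 2, -2
min(-6, -6, -8, -2, 2, -2) = -8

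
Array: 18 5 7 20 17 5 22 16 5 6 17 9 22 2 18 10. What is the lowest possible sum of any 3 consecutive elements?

18 5 7 → sum 30
5 7 20 → sum 32
7 20 17 → sum 44
20 17 5 → sum 42
17 5 22 → sum 44
5 22 16 → sum 43
22 16 5 → sum 43
16 5 6 → sum 27
5 6 17 → sum 28
6 17 9 → sum 32
17 9 22 → sum 48
9 22 2 → sum 33
22 2 18 → sum 42
2 18 10 → sum 30
Lowest of these is 27.

27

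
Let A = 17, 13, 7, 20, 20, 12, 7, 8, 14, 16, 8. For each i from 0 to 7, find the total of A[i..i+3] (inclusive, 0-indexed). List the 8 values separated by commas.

(17, 13, 7, 20) → sum 57
(13, 7, 20, 20) → sum 60
(7, 20, 20, 12) → sum 59
(20, 20, 12, 7) → sum 59
(20, 12, 7, 8) → sum 47
(12, 7, 8, 14) → sum 41
(7, 8, 14, 16) → sum 45
(8, 14, 16, 8) → sum 46

57, 60, 59, 59, 47, 41, 45, 46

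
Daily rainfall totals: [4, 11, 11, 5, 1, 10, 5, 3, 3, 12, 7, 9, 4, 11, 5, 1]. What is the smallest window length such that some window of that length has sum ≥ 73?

11

add 4: running sum 4 < 73
add 11: running sum 15 < 73
add 11: running sum 26 < 73
add 5: running sum 31 < 73
add 1: running sum 32 < 73
add 10: running sum 42 < 73
add 5: running sum 47 < 73
add 3: running sum 50 < 73
add 3: running sum 53 < 73
add 12: running sum 65 < 73
add 7: running sum 72 < 73
end 11: [11, 11, 5, 1, 10, 5, 3, 3, 12, 7, 9] sum 77, len 11
end 12: [11, 11, 5, 1, 10, 5, 3, 3, 12, 7, 9, 4] sum 81, len 12
end 13: [11, 5, 1, 10, 5, 3, 3, 12, 7, 9, 4, 11] sum 81, len 12
end 14: [5, 1, 10, 5, 3, 3, 12, 7, 9, 4, 11, 5] sum 75, len 12
end 15: [5, 1, 10, 5, 3, 3, 12, 7, 9, 4, 11, 5, 1] sum 76, len 13
Shortest qualifying length: 11.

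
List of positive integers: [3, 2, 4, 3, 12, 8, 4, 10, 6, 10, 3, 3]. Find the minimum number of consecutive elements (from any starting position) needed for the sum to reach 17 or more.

2

add 3: running sum 3 < 17
add 2: running sum 5 < 17
add 4: running sum 9 < 17
add 3: running sum 12 < 17
end 4: [4, 3, 12] sum 19, len 3
end 5: [12, 8] sum 20, len 2
end 6: [12, 8, 4] sum 24, len 3
end 7: [8, 4, 10] sum 22, len 3
end 8: [4, 10, 6] sum 20, len 3
end 9: [10, 6, 10] sum 26, len 3
end 10: [6, 10, 3] sum 19, len 3
end 11: [6, 10, 3, 3] sum 22, len 4
Shortest qualifying length: 2.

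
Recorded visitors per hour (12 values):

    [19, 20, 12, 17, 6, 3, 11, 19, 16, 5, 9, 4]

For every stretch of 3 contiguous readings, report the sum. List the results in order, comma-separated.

51, 49, 35, 26, 20, 33, 46, 40, 30, 18

19 20 12 → sum 51
20 12 17 → sum 49
12 17 6 → sum 35
17 6 3 → sum 26
6 3 11 → sum 20
3 11 19 → sum 33
11 19 16 → sum 46
19 16 5 → sum 40
16 5 9 → sum 30
5 9 4 → sum 18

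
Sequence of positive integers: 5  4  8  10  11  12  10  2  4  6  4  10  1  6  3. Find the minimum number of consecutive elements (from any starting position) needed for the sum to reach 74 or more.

10

add 5: running sum 5 < 74
add 4: running sum 9 < 74
add 8: running sum 17 < 74
add 10: running sum 27 < 74
add 11: running sum 38 < 74
add 12: running sum 50 < 74
add 10: running sum 60 < 74
add 2: running sum 62 < 74
add 4: running sum 66 < 74
add 6: running sum 72 < 74
end 10: [5, 4, 8, 10, 11, 12, 10, 2, 4, 6, 4] sum 76, len 11
end 11: [8, 10, 11, 12, 10, 2, 4, 6, 4, 10] sum 77, len 10
end 12: [8, 10, 11, 12, 10, 2, 4, 6, 4, 10, 1] sum 78, len 11
end 13: [10, 11, 12, 10, 2, 4, 6, 4, 10, 1, 6] sum 76, len 11
end 14: [10, 11, 12, 10, 2, 4, 6, 4, 10, 1, 6, 3] sum 79, len 12
Shortest qualifying length: 10.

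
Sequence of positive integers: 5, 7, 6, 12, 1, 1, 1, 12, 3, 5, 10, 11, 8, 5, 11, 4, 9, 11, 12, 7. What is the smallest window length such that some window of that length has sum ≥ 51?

add 5: running sum 5 < 51
add 7: running sum 12 < 51
add 6: running sum 18 < 51
add 12: running sum 30 < 51
add 1: running sum 31 < 51
add 1: running sum 32 < 51
add 1: running sum 33 < 51
add 12: running sum 45 < 51
add 3: running sum 48 < 51
end 9: [5, 7, 6, 12, 1, 1, 1, 12, 3, 5] sum 53, len 10
end 10: [6, 12, 1, 1, 1, 12, 3, 5, 10] sum 51, len 9
end 11: [12, 1, 1, 1, 12, 3, 5, 10, 11] sum 56, len 9
end 12: [1, 1, 12, 3, 5, 10, 11, 8] sum 51, len 8
end 13: [12, 3, 5, 10, 11, 8, 5] sum 54, len 7
end 14: [3, 5, 10, 11, 8, 5, 11] sum 53, len 7
end 15: [5, 10, 11, 8, 5, 11, 4] sum 54, len 7
end 16: [10, 11, 8, 5, 11, 4, 9] sum 58, len 7
end 17: [11, 8, 5, 11, 4, 9, 11] sum 59, len 7
end 18: [5, 11, 4, 9, 11, 12] sum 52, len 6
end 19: [11, 4, 9, 11, 12, 7] sum 54, len 6
Shortest qualifying length: 6.

6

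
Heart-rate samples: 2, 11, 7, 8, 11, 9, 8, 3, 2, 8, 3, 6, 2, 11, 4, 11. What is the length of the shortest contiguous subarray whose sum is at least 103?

15

Extend right; whenever the sum reaches 103, record the length and shrink from the left:
add 2: running sum 2 < 103
add 11: running sum 13 < 103
add 7: running sum 20 < 103
add 8: running sum 28 < 103
add 11: running sum 39 < 103
add 9: running sum 48 < 103
add 8: running sum 56 < 103
add 3: running sum 59 < 103
add 2: running sum 61 < 103
add 8: running sum 69 < 103
add 3: running sum 72 < 103
add 6: running sum 78 < 103
add 2: running sum 80 < 103
add 11: running sum 91 < 103
add 4: running sum 95 < 103
add 11: shortest ending here [11, 7, 8, 11, 9, 8, 3, 2, 8, 3, 6, 2, 11, 4, 11] sum 104, len 15
Shortest qualifying length: 15.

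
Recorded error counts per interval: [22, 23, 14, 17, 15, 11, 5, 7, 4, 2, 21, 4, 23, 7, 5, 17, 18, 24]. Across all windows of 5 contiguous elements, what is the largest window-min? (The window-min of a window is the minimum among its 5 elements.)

[22, 23, 14, 17, 15] → min 14
[23, 14, 17, 15, 11] → min 11
[14, 17, 15, 11, 5] → min 5
[17, 15, 11, 5, 7] → min 5
[15, 11, 5, 7, 4] → min 4
[11, 5, 7, 4, 2] → min 2
[5, 7, 4, 2, 21] → min 2
[7, 4, 2, 21, 4] → min 2
[4, 2, 21, 4, 23] → min 2
[2, 21, 4, 23, 7] → min 2
[21, 4, 23, 7, 5] → min 4
[4, 23, 7, 5, 17] → min 4
[23, 7, 5, 17, 18] → min 5
[7, 5, 17, 18, 24] → min 5
Largest of these is 14.

14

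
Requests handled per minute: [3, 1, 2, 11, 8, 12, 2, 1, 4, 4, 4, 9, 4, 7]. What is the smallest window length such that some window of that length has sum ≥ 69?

add 3: running sum 3 < 69
add 1: running sum 4 < 69
add 2: running sum 6 < 69
add 11: running sum 17 < 69
add 8: running sum 25 < 69
add 12: running sum 37 < 69
add 2: running sum 39 < 69
add 1: running sum 40 < 69
add 4: running sum 44 < 69
add 4: running sum 48 < 69
add 4: running sum 52 < 69
add 9: running sum 61 < 69
add 4: running sum 65 < 69
end 13: [1, 2, 11, 8, 12, 2, 1, 4, 4, 4, 9, 4, 7] sum 69, len 13
Shortest qualifying length: 13.

13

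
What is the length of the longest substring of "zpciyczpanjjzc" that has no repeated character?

[z] len 1
[z, p] len 2
[z, p, c] len 3
[z, p, c, i] len 4
[z, p, c, i, y] len 5
[i, y, c] len 3
[i, y, c, z] len 4
[i, y, c, z, p] len 5
[i, y, c, z, p, a] len 6
[i, y, c, z, p, a, n] len 7
[i, y, c, z, p, a, n, j] len 8
[j] len 1
[j, z] len 2
[j, z, c] len 3
Longest all-distinct length: 8.

8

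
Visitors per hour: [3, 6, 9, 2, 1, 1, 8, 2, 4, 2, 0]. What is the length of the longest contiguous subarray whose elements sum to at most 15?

5

[3] sum 3 len 1
[3, 6] sum 9 len 2
[6, 9] sum 15 len 2
[9, 2] sum 11 len 2
[9, 2, 1] sum 12 len 3
[9, 2, 1, 1] sum 13 len 4
[2, 1, 1, 8] sum 12 len 4
[2, 1, 1, 8, 2] sum 14 len 5
[1, 8, 2, 4] sum 15 len 4
[2, 4, 2] sum 8 len 3
[2, 4, 2, 0] sum 8 len 4
Longest length seen: 5.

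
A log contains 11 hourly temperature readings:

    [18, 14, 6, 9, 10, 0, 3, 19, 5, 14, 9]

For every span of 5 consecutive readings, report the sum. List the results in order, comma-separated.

(18, 14, 6, 9, 10) → sum 57
(14, 6, 9, 10, 0) → sum 39
(6, 9, 10, 0, 3) → sum 28
(9, 10, 0, 3, 19) → sum 41
(10, 0, 3, 19, 5) → sum 37
(0, 3, 19, 5, 14) → sum 41
(3, 19, 5, 14, 9) → sum 50

57, 39, 28, 41, 37, 41, 50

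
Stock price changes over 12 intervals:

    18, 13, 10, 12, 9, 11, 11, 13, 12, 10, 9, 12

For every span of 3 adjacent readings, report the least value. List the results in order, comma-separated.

Sliding a size-3 window across the 12 values:
(18, 13, 10) → min 10
(13, 10, 12) → min 10
(10, 12, 9) → min 9
(12, 9, 11) → min 9
(9, 11, 11) → min 9
(11, 11, 13) → min 11
(11, 13, 12) → min 11
(13, 12, 10) → min 10
(12, 10, 9) → min 9
(10, 9, 12) → min 9

10, 10, 9, 9, 9, 11, 11, 10, 9, 9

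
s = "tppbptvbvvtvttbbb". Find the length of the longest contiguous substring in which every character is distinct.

4

[t] len 1
[t, p] len 2
[p] len 1
[p, b] len 2
[b, p] len 2
[b, p, t] len 3
[b, p, t, v] len 4
[p, t, v, b] len 4
[b, v] len 2
[v] len 1
[v, t] len 2
[t, v] len 2
[v, t] len 2
[t] len 1
[t, b] len 2
[b] len 1
[b] len 1
Longest all-distinct length: 4.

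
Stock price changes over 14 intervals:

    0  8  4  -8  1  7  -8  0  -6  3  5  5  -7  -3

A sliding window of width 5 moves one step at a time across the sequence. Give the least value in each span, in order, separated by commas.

Sliding a size-5 window across the 14 values:
[0, 8, 4, -8, 1] → min -8
[8, 4, -8, 1, 7] → min -8
[4, -8, 1, 7, -8] → min -8
[-8, 1, 7, -8, 0] → min -8
[1, 7, -8, 0, -6] → min -8
[7, -8, 0, -6, 3] → min -8
[-8, 0, -6, 3, 5] → min -8
[0, -6, 3, 5, 5] → min -6
[-6, 3, 5, 5, -7] → min -7
[3, 5, 5, -7, -3] → min -7

-8, -8, -8, -8, -8, -8, -8, -6, -7, -7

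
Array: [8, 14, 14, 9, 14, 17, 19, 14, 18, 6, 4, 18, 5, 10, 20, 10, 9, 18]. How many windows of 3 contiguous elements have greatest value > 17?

12

8 14 14 → max 14
14 14 9 → max 14
14 9 14 → max 14
9 14 17 → max 17
14 17 19 → max 19  > 17 ✓
17 19 14 → max 19  > 17 ✓
19 14 18 → max 19  > 17 ✓
14 18 6 → max 18  > 17 ✓
18 6 4 → max 18  > 17 ✓
6 4 18 → max 18  > 17 ✓
4 18 5 → max 18  > 17 ✓
18 5 10 → max 18  > 17 ✓
5 10 20 → max 20  > 17 ✓
10 20 10 → max 20  > 17 ✓
20 10 9 → max 20  > 17 ✓
10 9 18 → max 18  > 17 ✓
12 windows satisfy the condition.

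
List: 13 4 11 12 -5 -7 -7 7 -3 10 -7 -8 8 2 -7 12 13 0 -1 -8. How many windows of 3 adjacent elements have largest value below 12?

13 4 11 → max 13
4 11 12 → max 12
11 12 -5 → max 12
12 -5 -7 → max 12
-5 -7 -7 → max -5  < 12 ✓
-7 -7 7 → max 7  < 12 ✓
-7 7 -3 → max 7  < 12 ✓
7 -3 10 → max 10  < 12 ✓
-3 10 -7 → max 10  < 12 ✓
10 -7 -8 → max 10  < 12 ✓
-7 -8 8 → max 8  < 12 ✓
-8 8 2 → max 8  < 12 ✓
8 2 -7 → max 8  < 12 ✓
2 -7 12 → max 12
-7 12 13 → max 13
12 13 0 → max 13
13 0 -1 → max 13
0 -1 -8 → max 0  < 12 ✓
10 windows satisfy the condition.

10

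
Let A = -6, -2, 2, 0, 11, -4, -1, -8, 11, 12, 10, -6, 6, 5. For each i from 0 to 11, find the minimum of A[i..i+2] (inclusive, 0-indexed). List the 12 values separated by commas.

[-6, -2, 2] → min -6
[-2, 2, 0] → min -2
[2, 0, 11] → min 0
[0, 11, -4] → min -4
[11, -4, -1] → min -4
[-4, -1, -8] → min -8
[-1, -8, 11] → min -8
[-8, 11, 12] → min -8
[11, 12, 10] → min 10
[12, 10, -6] → min -6
[10, -6, 6] → min -6
[-6, 6, 5] → min -6

-6, -2, 0, -4, -4, -8, -8, -8, 10, -6, -6, -6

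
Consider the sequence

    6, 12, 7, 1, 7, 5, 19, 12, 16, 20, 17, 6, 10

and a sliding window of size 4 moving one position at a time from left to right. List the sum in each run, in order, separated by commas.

Sliding a size-4 window across the 13 values:
6 12 7 1 → sum 26
12 7 1 7 → sum 27
7 1 7 5 → sum 20
1 7 5 19 → sum 32
7 5 19 12 → sum 43
5 19 12 16 → sum 52
19 12 16 20 → sum 67
12 16 20 17 → sum 65
16 20 17 6 → sum 59
20 17 6 10 → sum 53

26, 27, 20, 32, 43, 52, 67, 65, 59, 53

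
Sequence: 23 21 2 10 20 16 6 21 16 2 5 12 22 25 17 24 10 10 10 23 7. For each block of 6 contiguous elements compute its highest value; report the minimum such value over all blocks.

21

23 21 2 10 20 16 → max 23
21 2 10 20 16 6 → max 21
2 10 20 16 6 21 → max 21
10 20 16 6 21 16 → max 21
20 16 6 21 16 2 → max 21
16 6 21 16 2 5 → max 21
6 21 16 2 5 12 → max 21
21 16 2 5 12 22 → max 22
16 2 5 12 22 25 → max 25
2 5 12 22 25 17 → max 25
5 12 22 25 17 24 → max 25
12 22 25 17 24 10 → max 25
22 25 17 24 10 10 → max 25
25 17 24 10 10 10 → max 25
17 24 10 10 10 23 → max 24
24 10 10 10 23 7 → max 24
Minimum of these is 21.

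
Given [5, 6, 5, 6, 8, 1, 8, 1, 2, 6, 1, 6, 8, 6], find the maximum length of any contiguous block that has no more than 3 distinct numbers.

add 5: window [5] (1 distinct), len 1
add 6: window [5, 6] (2 distinct), len 2
add 5: window [5, 6, 5] (2 distinct), len 3
add 6: window [5, 6, 5, 6] (2 distinct), len 4
add 8: window [5, 6, 5, 6, 8] (3 distinct), len 5
add 1: window [6, 8, 1] (3 distinct), len 3
add 8: window [6, 8, 1, 8] (3 distinct), len 4
add 1: window [6, 8, 1, 8, 1] (3 distinct), len 5
add 2: window [8, 1, 8, 1, 2] (3 distinct), len 5
add 6: window [1, 2, 6] (3 distinct), len 3
add 1: window [1, 2, 6, 1] (3 distinct), len 4
add 6: window [1, 2, 6, 1, 6] (3 distinct), len 5
add 8: window [6, 1, 6, 8] (3 distinct), len 4
add 6: window [6, 1, 6, 8, 6] (3 distinct), len 5
Longest length with ≤3 distinct: 5.

5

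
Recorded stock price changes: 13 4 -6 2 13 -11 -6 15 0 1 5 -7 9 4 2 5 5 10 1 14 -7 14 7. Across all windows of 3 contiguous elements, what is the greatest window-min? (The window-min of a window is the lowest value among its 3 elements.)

[13, 4, -6] → min -6
[4, -6, 2] → min -6
[-6, 2, 13] → min -6
[2, 13, -11] → min -11
[13, -11, -6] → min -11
[-11, -6, 15] → min -11
[-6, 15, 0] → min -6
[15, 0, 1] → min 0
[0, 1, 5] → min 0
[1, 5, -7] → min -7
[5, -7, 9] → min -7
[-7, 9, 4] → min -7
[9, 4, 2] → min 2
[4, 2, 5] → min 2
[2, 5, 5] → min 2
[5, 5, 10] → min 5
[5, 10, 1] → min 1
[10, 1, 14] → min 1
[1, 14, -7] → min -7
[14, -7, 14] → min -7
[-7, 14, 7] → min -7
Greatest of these is 5.

5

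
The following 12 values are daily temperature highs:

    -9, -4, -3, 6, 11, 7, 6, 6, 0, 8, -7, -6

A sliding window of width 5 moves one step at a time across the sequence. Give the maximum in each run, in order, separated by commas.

Sliding a size-5 window across the 12 values:
-9 -4 -3 6 11 → max 11
-4 -3 6 11 7 → max 11
-3 6 11 7 6 → max 11
6 11 7 6 6 → max 11
11 7 6 6 0 → max 11
7 6 6 0 8 → max 8
6 6 0 8 -7 → max 8
6 0 8 -7 -6 → max 8

11, 11, 11, 11, 11, 8, 8, 8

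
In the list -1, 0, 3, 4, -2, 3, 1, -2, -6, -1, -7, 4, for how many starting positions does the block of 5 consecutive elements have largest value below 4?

3

-1 0 3 4 -2 → max 4
0 3 4 -2 3 → max 4
3 4 -2 3 1 → max 4
4 -2 3 1 -2 → max 4
-2 3 1 -2 -6 → max 3  < 4 ✓
3 1 -2 -6 -1 → max 3  < 4 ✓
1 -2 -6 -1 -7 → max 1  < 4 ✓
-2 -6 -1 -7 4 → max 4
3 windows satisfy the condition.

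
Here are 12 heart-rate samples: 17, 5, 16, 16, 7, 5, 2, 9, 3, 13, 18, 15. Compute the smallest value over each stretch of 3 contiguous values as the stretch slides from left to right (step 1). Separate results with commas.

(17, 5, 16) → min 5
(5, 16, 16) → min 5
(16, 16, 7) → min 7
(16, 7, 5) → min 5
(7, 5, 2) → min 2
(5, 2, 9) → min 2
(2, 9, 3) → min 2
(9, 3, 13) → min 3
(3, 13, 18) → min 3
(13, 18, 15) → min 13

5, 5, 7, 5, 2, 2, 2, 3, 3, 13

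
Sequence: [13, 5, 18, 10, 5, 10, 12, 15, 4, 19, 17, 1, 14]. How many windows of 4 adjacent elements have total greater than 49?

3

[13, 5, 18, 10] → sum 46
[5, 18, 10, 5] → sum 38
[18, 10, 5, 10] → sum 43
[10, 5, 10, 12] → sum 37
[5, 10, 12, 15] → sum 42
[10, 12, 15, 4] → sum 41
[12, 15, 4, 19] → sum 50  > 49 ✓
[15, 4, 19, 17] → sum 55  > 49 ✓
[4, 19, 17, 1] → sum 41
[19, 17, 1, 14] → sum 51  > 49 ✓
3 windows satisfy the condition.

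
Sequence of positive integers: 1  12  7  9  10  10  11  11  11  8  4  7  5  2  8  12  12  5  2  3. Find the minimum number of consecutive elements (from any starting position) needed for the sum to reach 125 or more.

15

Extend right; whenever the sum reaches 125, record the length and shrink from the left:
add 1: running sum 1 < 125
add 12: running sum 13 < 125
add 7: running sum 20 < 125
add 9: running sum 29 < 125
add 10: running sum 39 < 125
add 10: running sum 49 < 125
add 11: running sum 60 < 125
add 11: running sum 71 < 125
add 11: running sum 82 < 125
add 8: running sum 90 < 125
add 4: running sum 94 < 125
add 7: running sum 101 < 125
add 5: running sum 106 < 125
add 2: running sum 108 < 125
add 8: running sum 116 < 125
end 15: [12, 7, 9, 10, 10, 11, 11, 11, 8, 4, 7, 5, 2, 8, 12] sum 127, len 15
end 16: [7, 9, 10, 10, 11, 11, 11, 8, 4, 7, 5, 2, 8, 12, 12] sum 127, len 15
end 17: [9, 10, 10, 11, 11, 11, 8, 4, 7, 5, 2, 8, 12, 12, 5] sum 125, len 15
end 18: [9, 10, 10, 11, 11, 11, 8, 4, 7, 5, 2, 8, 12, 12, 5, 2] sum 127, len 16
end 19: [9, 10, 10, 11, 11, 11, 8, 4, 7, 5, 2, 8, 12, 12, 5, 2, 3] sum 130, len 17
Shortest qualifying length: 15.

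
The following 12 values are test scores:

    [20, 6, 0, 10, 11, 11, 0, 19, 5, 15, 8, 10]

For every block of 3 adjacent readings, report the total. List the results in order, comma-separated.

26, 16, 21, 32, 22, 30, 24, 39, 28, 33

Sliding a size-3 window across the 12 values:
20 6 0 → sum 26
6 0 10 → sum 16
0 10 11 → sum 21
10 11 11 → sum 32
11 11 0 → sum 22
11 0 19 → sum 30
0 19 5 → sum 24
19 5 15 → sum 39
5 15 8 → sum 28
15 8 10 → sum 33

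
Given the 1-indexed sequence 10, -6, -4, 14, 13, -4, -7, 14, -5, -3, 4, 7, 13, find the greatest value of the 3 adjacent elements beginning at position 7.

Elements at indices 7..9: -7, 14, -5
max(-7, 14, -5) = 14

14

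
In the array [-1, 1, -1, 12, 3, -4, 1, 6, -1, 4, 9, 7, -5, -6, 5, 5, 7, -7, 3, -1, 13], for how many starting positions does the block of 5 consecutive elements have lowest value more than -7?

(-1, 1, -1, 12, 3) → min -1  > -7 ✓
(1, -1, 12, 3, -4) → min -4  > -7 ✓
(-1, 12, 3, -4, 1) → min -4  > -7 ✓
(12, 3, -4, 1, 6) → min -4  > -7 ✓
(3, -4, 1, 6, -1) → min -4  > -7 ✓
(-4, 1, 6, -1, 4) → min -4  > -7 ✓
(1, 6, -1, 4, 9) → min -1  > -7 ✓
(6, -1, 4, 9, 7) → min -1  > -7 ✓
(-1, 4, 9, 7, -5) → min -5  > -7 ✓
(4, 9, 7, -5, -6) → min -6  > -7 ✓
(9, 7, -5, -6, 5) → min -6  > -7 ✓
(7, -5, -6, 5, 5) → min -6  > -7 ✓
(-5, -6, 5, 5, 7) → min -6  > -7 ✓
(-6, 5, 5, 7, -7) → min -7
(5, 5, 7, -7, 3) → min -7
(5, 7, -7, 3, -1) → min -7
(7, -7, 3, -1, 13) → min -7
13 windows satisfy the condition.

13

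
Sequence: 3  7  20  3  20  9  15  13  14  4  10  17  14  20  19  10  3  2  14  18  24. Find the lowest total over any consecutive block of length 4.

29

(3, 7, 20, 3) → sum 33
(7, 20, 3, 20) → sum 50
(20, 3, 20, 9) → sum 52
(3, 20, 9, 15) → sum 47
(20, 9, 15, 13) → sum 57
(9, 15, 13, 14) → sum 51
(15, 13, 14, 4) → sum 46
(13, 14, 4, 10) → sum 41
(14, 4, 10, 17) → sum 45
(4, 10, 17, 14) → sum 45
(10, 17, 14, 20) → sum 61
(17, 14, 20, 19) → sum 70
(14, 20, 19, 10) → sum 63
(20, 19, 10, 3) → sum 52
(19, 10, 3, 2) → sum 34
(10, 3, 2, 14) → sum 29
(3, 2, 14, 18) → sum 37
(2, 14, 18, 24) → sum 58
Lowest of these is 29.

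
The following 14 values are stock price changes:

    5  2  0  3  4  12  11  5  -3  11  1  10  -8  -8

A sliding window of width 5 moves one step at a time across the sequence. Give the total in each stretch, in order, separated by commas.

(5, 2, 0, 3, 4) → sum 14
(2, 0, 3, 4, 12) → sum 21
(0, 3, 4, 12, 11) → sum 30
(3, 4, 12, 11, 5) → sum 35
(4, 12, 11, 5, -3) → sum 29
(12, 11, 5, -3, 11) → sum 36
(11, 5, -3, 11, 1) → sum 25
(5, -3, 11, 1, 10) → sum 24
(-3, 11, 1, 10, -8) → sum 11
(11, 1, 10, -8, -8) → sum 6

14, 21, 30, 35, 29, 36, 25, 24, 11, 6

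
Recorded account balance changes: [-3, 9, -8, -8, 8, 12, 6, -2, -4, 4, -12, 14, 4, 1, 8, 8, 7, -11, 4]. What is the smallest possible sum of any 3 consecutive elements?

(-3, 9, -8) → sum -2
(9, -8, -8) → sum -7
(-8, -8, 8) → sum -8
(-8, 8, 12) → sum 12
(8, 12, 6) → sum 26
(12, 6, -2) → sum 16
(6, -2, -4) → sum 0
(-2, -4, 4) → sum -2
(-4, 4, -12) → sum -12
(4, -12, 14) → sum 6
(-12, 14, 4) → sum 6
(14, 4, 1) → sum 19
(4, 1, 8) → sum 13
(1, 8, 8) → sum 17
(8, 8, 7) → sum 23
(8, 7, -11) → sum 4
(7, -11, 4) → sum 0
Smallest of these is -12.

-12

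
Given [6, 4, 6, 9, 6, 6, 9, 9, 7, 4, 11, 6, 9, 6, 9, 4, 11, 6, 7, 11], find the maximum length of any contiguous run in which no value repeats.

[6] len 1
[6, 4] len 2
[4, 6] len 2
[4, 6, 9] len 3
[9, 6] len 2
[6] len 1
[6, 9] len 2
[9] len 1
[9, 7] len 2
[9, 7, 4] len 3
[9, 7, 4, 11] len 4
[9, 7, 4, 11, 6] len 5
[7, 4, 11, 6, 9] len 5
[9, 6] len 2
[6, 9] len 2
[6, 9, 4] len 3
[6, 9, 4, 11] len 4
[9, 4, 11, 6] len 4
[9, 4, 11, 6, 7] len 5
[6, 7, 11] len 3
Longest all-distinct length: 5.

5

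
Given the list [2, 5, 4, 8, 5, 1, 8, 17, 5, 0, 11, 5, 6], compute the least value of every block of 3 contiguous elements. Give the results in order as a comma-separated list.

(2, 5, 4) → min 2
(5, 4, 8) → min 4
(4, 8, 5) → min 4
(8, 5, 1) → min 1
(5, 1, 8) → min 1
(1, 8, 17) → min 1
(8, 17, 5) → min 5
(17, 5, 0) → min 0
(5, 0, 11) → min 0
(0, 11, 5) → min 0
(11, 5, 6) → min 5

2, 4, 4, 1, 1, 1, 5, 0, 0, 0, 5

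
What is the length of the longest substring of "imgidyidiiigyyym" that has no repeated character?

5

[i] len 1
[i, m] len 2
[i, m, g] len 3
[m, g, i] len 3
[m, g, i, d] len 4
[m, g, i, d, y] len 5
[d, y, i] len 3
[y, i, d] len 3
[d, i] len 2
[i] len 1
[i] len 1
[i, g] len 2
[i, g, y] len 3
[y] len 1
[y] len 1
[y, m] len 2
Longest all-distinct length: 5.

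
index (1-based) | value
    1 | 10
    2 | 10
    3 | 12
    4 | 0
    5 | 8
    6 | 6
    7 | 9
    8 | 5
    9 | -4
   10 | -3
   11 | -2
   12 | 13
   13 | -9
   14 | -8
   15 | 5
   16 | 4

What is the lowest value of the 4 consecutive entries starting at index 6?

Elements at indices 6..9: 6, 9, 5, -4
min(6, 9, 5, -4) = -4

-4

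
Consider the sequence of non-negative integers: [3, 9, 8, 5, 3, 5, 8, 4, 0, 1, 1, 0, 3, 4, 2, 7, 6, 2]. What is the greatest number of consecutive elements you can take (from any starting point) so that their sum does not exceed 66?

Extend to the right; shrink from the left whenever the sum exceeds 66:
[3] sum 3 len 1
[3, 9] sum 12 len 2
[3, 9, 8] sum 20 len 3
[3, 9, 8, 5] sum 25 len 4
[3, 9, 8, 5, 3] sum 28 len 5
[3, 9, 8, 5, 3, 5] sum 33 len 6
[3, 9, 8, 5, 3, 5, 8] sum 41 len 7
[3, 9, 8, 5, 3, 5, 8, 4] sum 45 len 8
[3, 9, 8, 5, 3, 5, 8, 4, 0] sum 45 len 9
[3, 9, 8, 5, 3, 5, 8, 4, 0, 1] sum 46 len 10
[3, 9, 8, 5, 3, 5, 8, 4, 0, 1, 1] sum 47 len 11
[3, 9, 8, 5, 3, 5, 8, 4, 0, 1, 1, 0] sum 47 len 12
[3, 9, 8, 5, 3, 5, 8, 4, 0, 1, 1, 0, 3] sum 50 len 13
[3, 9, 8, 5, 3, 5, 8, 4, 0, 1, 1, 0, 3, 4] sum 54 len 14
[3, 9, 8, 5, 3, 5, 8, 4, 0, 1, 1, 0, 3, 4, 2] sum 56 len 15
[3, 9, 8, 5, 3, 5, 8, 4, 0, 1, 1, 0, 3, 4, 2, 7] sum 63 len 16
[9, 8, 5, 3, 5, 8, 4, 0, 1, 1, 0, 3, 4, 2, 7, 6] sum 66 len 16
[8, 5, 3, 5, 8, 4, 0, 1, 1, 0, 3, 4, 2, 7, 6, 2] sum 59 len 16
Longest length seen: 16.

16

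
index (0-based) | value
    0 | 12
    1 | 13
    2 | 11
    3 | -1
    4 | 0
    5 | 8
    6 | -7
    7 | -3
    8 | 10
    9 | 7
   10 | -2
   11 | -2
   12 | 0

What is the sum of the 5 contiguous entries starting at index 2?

11

Elements at indices 2..6: 11, -1, 0, 8, -7
sum(11, -1, 0, 8, -7) = 11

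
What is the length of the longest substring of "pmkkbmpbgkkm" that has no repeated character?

5

[p] len 1
[p, m] len 2
[p, m, k] len 3
[k] len 1
[k, b] len 2
[k, b, m] len 3
[k, b, m, p] len 4
[m, p, b] len 3
[m, p, b, g] len 4
[m, p, b, g, k] len 5
[k] len 1
[k, m] len 2
Longest all-distinct length: 5.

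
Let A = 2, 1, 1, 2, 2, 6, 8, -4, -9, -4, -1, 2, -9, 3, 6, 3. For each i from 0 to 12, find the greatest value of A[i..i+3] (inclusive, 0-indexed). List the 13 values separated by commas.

2, 2, 6, 8, 8, 8, 8, -1, 2, 2, 3, 6, 6

2 1 1 2 → max 2
1 1 2 2 → max 2
1 2 2 6 → max 6
2 2 6 8 → max 8
2 6 8 -4 → max 8
6 8 -4 -9 → max 8
8 -4 -9 -4 → max 8
-4 -9 -4 -1 → max -1
-9 -4 -1 2 → max 2
-4 -1 2 -9 → max 2
-1 2 -9 3 → max 3
2 -9 3 6 → max 6
-9 3 6 3 → max 6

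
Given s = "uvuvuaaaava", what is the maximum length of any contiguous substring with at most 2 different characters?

Extend right; when distinct count exceeds 2, shrink from the left:
add u: window [u] (1 distinct), len 1
add v: window [u, v] (2 distinct), len 2
add u: window [u, v, u] (2 distinct), len 3
add v: window [u, v, u, v] (2 distinct), len 4
add u: window [u, v, u, v, u] (2 distinct), len 5
add a: window [u, a] (2 distinct), len 2
add a: window [u, a, a] (2 distinct), len 3
add a: window [u, a, a, a] (2 distinct), len 4
add a: window [u, a, a, a, a] (2 distinct), len 5
add v: window [a, a, a, a, v] (2 distinct), len 5
add a: window [a, a, a, a, v, a] (2 distinct), len 6
Longest length with ≤2 distinct: 6.

6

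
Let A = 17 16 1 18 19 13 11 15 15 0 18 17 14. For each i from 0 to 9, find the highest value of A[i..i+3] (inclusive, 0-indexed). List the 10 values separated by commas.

[17, 16, 1, 18] → max 18
[16, 1, 18, 19] → max 19
[1, 18, 19, 13] → max 19
[18, 19, 13, 11] → max 19
[19, 13, 11, 15] → max 19
[13, 11, 15, 15] → max 15
[11, 15, 15, 0] → max 15
[15, 15, 0, 18] → max 18
[15, 0, 18, 17] → max 18
[0, 18, 17, 14] → max 18

18, 19, 19, 19, 19, 15, 15, 18, 18, 18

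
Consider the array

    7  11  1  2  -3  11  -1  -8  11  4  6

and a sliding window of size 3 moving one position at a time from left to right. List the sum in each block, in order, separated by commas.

19, 14, 0, 10, 7, 2, 2, 7, 21

Sliding a size-3 window across the 11 values:
[7, 11, 1] → sum 19
[11, 1, 2] → sum 14
[1, 2, -3] → sum 0
[2, -3, 11] → sum 10
[-3, 11, -1] → sum 7
[11, -1, -8] → sum 2
[-1, -8, 11] → sum 2
[-8, 11, 4] → sum 7
[11, 4, 6] → sum 21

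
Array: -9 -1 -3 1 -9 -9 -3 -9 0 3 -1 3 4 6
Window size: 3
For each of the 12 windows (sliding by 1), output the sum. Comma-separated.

-13, -3, -11, -17, -21, -21, -12, -6, 2, 5, 6, 13

(-9, -1, -3) → sum -13
(-1, -3, 1) → sum -3
(-3, 1, -9) → sum -11
(1, -9, -9) → sum -17
(-9, -9, -3) → sum -21
(-9, -3, -9) → sum -21
(-3, -9, 0) → sum -12
(-9, 0, 3) → sum -6
(0, 3, -1) → sum 2
(3, -1, 3) → sum 5
(-1, 3, 4) → sum 6
(3, 4, 6) → sum 13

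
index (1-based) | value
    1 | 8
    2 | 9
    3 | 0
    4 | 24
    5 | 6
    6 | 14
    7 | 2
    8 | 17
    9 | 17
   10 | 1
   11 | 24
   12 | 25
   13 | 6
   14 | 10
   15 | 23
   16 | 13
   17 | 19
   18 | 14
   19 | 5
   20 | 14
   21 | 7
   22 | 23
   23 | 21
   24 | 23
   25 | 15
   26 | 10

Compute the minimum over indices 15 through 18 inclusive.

Elements at indices 15..18: 23, 13, 19, 14
min(23, 13, 19, 14) = 13

13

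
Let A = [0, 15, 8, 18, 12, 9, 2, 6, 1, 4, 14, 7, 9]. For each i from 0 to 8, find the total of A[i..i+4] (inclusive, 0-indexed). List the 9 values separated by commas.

53, 62, 49, 47, 30, 22, 27, 32, 35

0 15 8 18 12 → sum 53
15 8 18 12 9 → sum 62
8 18 12 9 2 → sum 49
18 12 9 2 6 → sum 47
12 9 2 6 1 → sum 30
9 2 6 1 4 → sum 22
2 6 1 4 14 → sum 27
6 1 4 14 7 → sum 32
1 4 14 7 9 → sum 35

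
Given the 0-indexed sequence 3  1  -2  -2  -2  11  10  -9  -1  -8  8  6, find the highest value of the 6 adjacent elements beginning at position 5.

Elements at indices 5..10: 11, 10, -9, -1, -8, 8
max(11, 10, -9, -1, -8, 8) = 11

11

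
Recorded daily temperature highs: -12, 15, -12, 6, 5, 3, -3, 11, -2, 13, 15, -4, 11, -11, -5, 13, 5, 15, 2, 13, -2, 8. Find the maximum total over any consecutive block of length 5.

Window sums for each of the 18 positions:
[-12, 15, -12, 6, 5] → sum 2
[15, -12, 6, 5, 3] → sum 17
[-12, 6, 5, 3, -3] → sum -1
[6, 5, 3, -3, 11] → sum 22
[5, 3, -3, 11, -2] → sum 14
[3, -3, 11, -2, 13] → sum 22
[-3, 11, -2, 13, 15] → sum 34
[11, -2, 13, 15, -4] → sum 33
[-2, 13, 15, -4, 11] → sum 33
[13, 15, -4, 11, -11] → sum 24
[15, -4, 11, -11, -5] → sum 6
[-4, 11, -11, -5, 13] → sum 4
[11, -11, -5, 13, 5] → sum 13
[-11, -5, 13, 5, 15] → sum 17
[-5, 13, 5, 15, 2] → sum 30
[13, 5, 15, 2, 13] → sum 48
[5, 15, 2, 13, -2] → sum 33
[15, 2, 13, -2, 8] → sum 36
Maximum of these is 48.

48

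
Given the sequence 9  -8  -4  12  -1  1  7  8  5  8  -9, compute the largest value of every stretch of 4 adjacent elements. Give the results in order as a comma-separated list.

(9, -8, -4, 12) → max 12
(-8, -4, 12, -1) → max 12
(-4, 12, -1, 1) → max 12
(12, -1, 1, 7) → max 12
(-1, 1, 7, 8) → max 8
(1, 7, 8, 5) → max 8
(7, 8, 5, 8) → max 8
(8, 5, 8, -9) → max 8

12, 12, 12, 12, 8, 8, 8, 8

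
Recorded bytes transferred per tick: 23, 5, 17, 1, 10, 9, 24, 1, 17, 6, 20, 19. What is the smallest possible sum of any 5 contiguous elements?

23 5 17 1 10 → sum 56
5 17 1 10 9 → sum 42
17 1 10 9 24 → sum 61
1 10 9 24 1 → sum 45
10 9 24 1 17 → sum 61
9 24 1 17 6 → sum 57
24 1 17 6 20 → sum 68
1 17 6 20 19 → sum 63
Smallest of these is 42.

42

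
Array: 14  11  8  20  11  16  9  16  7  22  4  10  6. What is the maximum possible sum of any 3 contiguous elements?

47

Each size-3 window and its sum:
[14, 11, 8] → sum 33
[11, 8, 20] → sum 39
[8, 20, 11] → sum 39
[20, 11, 16] → sum 47
[11, 16, 9] → sum 36
[16, 9, 16] → sum 41
[9, 16, 7] → sum 32
[16, 7, 22] → sum 45
[7, 22, 4] → sum 33
[22, 4, 10] → sum 36
[4, 10, 6] → sum 20
Maximum of these is 47.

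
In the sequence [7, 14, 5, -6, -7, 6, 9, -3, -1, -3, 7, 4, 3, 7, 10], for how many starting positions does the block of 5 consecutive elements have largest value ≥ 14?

7 14 5 -6 -7 → max 14  ≥ 14 ✓
14 5 -6 -7 6 → max 14  ≥ 14 ✓
5 -6 -7 6 9 → max 9
-6 -7 6 9 -3 → max 9
-7 6 9 -3 -1 → max 9
6 9 -3 -1 -3 → max 9
9 -3 -1 -3 7 → max 9
-3 -1 -3 7 4 → max 7
-1 -3 7 4 3 → max 7
-3 7 4 3 7 → max 7
7 4 3 7 10 → max 10
2 windows satisfy the condition.

2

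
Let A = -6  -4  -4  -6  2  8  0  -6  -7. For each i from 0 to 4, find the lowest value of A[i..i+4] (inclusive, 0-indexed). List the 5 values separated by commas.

-6, -6, -6, -6, -7

[-6, -4, -4, -6, 2] → min -6
[-4, -4, -6, 2, 8] → min -6
[-4, -6, 2, 8, 0] → min -6
[-6, 2, 8, 0, -6] → min -6
[2, 8, 0, -6, -7] → min -7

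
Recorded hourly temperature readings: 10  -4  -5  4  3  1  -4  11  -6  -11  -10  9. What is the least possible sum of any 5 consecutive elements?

-20

(10, -4, -5, 4, 3) → sum 8
(-4, -5, 4, 3, 1) → sum -1
(-5, 4, 3, 1, -4) → sum -1
(4, 3, 1, -4, 11) → sum 15
(3, 1, -4, 11, -6) → sum 5
(1, -4, 11, -6, -11) → sum -9
(-4, 11, -6, -11, -10) → sum -20
(11, -6, -11, -10, 9) → sum -7
Least of these is -20.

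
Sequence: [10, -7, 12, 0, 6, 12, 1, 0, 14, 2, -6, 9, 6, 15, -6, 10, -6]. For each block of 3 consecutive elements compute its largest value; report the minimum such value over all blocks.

9

[10, -7, 12] → max 12
[-7, 12, 0] → max 12
[12, 0, 6] → max 12
[0, 6, 12] → max 12
[6, 12, 1] → max 12
[12, 1, 0] → max 12
[1, 0, 14] → max 14
[0, 14, 2] → max 14
[14, 2, -6] → max 14
[2, -6, 9] → max 9
[-6, 9, 6] → max 9
[9, 6, 15] → max 15
[6, 15, -6] → max 15
[15, -6, 10] → max 15
[-6, 10, -6] → max 10
Minimum of these is 9.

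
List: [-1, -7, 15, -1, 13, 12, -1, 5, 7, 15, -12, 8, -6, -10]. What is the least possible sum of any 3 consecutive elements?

-1 -7 15 → sum 7
-7 15 -1 → sum 7
15 -1 13 → sum 27
-1 13 12 → sum 24
13 12 -1 → sum 24
12 -1 5 → sum 16
-1 5 7 → sum 11
5 7 15 → sum 27
7 15 -12 → sum 10
15 -12 8 → sum 11
-12 8 -6 → sum -10
8 -6 -10 → sum -8
Least of these is -10.

-10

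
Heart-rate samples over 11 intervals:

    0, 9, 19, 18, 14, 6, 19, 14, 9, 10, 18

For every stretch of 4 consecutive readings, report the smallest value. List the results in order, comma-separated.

Sliding a size-4 window across the 11 values:
(0, 9, 19, 18) → min 0
(9, 19, 18, 14) → min 9
(19, 18, 14, 6) → min 6
(18, 14, 6, 19) → min 6
(14, 6, 19, 14) → min 6
(6, 19, 14, 9) → min 6
(19, 14, 9, 10) → min 9
(14, 9, 10, 18) → min 9

0, 9, 6, 6, 6, 6, 9, 9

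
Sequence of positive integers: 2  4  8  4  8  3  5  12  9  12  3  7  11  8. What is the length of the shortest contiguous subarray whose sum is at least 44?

6

add 2: running sum 2 < 44
add 4: running sum 6 < 44
add 8: running sum 14 < 44
add 4: running sum 18 < 44
add 8: running sum 26 < 44
add 3: running sum 29 < 44
add 5: running sum 34 < 44
end 7: [4, 8, 4, 8, 3, 5, 12] sum 44, len 7
end 8: [8, 4, 8, 3, 5, 12, 9] sum 49, len 7
end 9: [8, 3, 5, 12, 9, 12] sum 49, len 6
end 10: [3, 5, 12, 9, 12, 3] sum 44, len 6
end 11: [5, 12, 9, 12, 3, 7] sum 48, len 6
end 12: [12, 9, 12, 3, 7, 11] sum 54, len 6
end 13: [9, 12, 3, 7, 11, 8] sum 50, len 6
Shortest qualifying length: 6.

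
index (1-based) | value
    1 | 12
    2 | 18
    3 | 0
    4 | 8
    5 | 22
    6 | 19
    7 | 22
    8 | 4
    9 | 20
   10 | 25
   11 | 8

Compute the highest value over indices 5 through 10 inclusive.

25

Elements at indices 5..10: 22, 19, 22, 4, 20, 25
max(22, 19, 22, 4, 20, 25) = 25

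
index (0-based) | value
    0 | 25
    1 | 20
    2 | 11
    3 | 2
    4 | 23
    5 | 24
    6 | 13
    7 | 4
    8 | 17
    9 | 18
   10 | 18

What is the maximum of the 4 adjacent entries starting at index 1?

23

Elements at indices 1..4: 20, 11, 2, 23
max(20, 11, 2, 23) = 23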